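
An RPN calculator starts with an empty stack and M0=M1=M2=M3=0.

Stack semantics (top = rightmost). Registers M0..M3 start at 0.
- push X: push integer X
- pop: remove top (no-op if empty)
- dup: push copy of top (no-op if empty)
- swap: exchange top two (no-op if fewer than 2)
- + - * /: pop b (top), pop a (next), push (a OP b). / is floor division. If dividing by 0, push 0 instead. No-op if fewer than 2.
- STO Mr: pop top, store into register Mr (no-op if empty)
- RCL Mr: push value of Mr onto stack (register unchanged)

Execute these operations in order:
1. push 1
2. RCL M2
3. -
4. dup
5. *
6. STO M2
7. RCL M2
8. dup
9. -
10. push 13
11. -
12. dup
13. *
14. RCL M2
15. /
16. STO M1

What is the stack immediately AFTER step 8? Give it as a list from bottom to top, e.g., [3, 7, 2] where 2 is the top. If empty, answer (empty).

After op 1 (push 1): stack=[1] mem=[0,0,0,0]
After op 2 (RCL M2): stack=[1,0] mem=[0,0,0,0]
After op 3 (-): stack=[1] mem=[0,0,0,0]
After op 4 (dup): stack=[1,1] mem=[0,0,0,0]
After op 5 (*): stack=[1] mem=[0,0,0,0]
After op 6 (STO M2): stack=[empty] mem=[0,0,1,0]
After op 7 (RCL M2): stack=[1] mem=[0,0,1,0]
After op 8 (dup): stack=[1,1] mem=[0,0,1,0]

[1, 1]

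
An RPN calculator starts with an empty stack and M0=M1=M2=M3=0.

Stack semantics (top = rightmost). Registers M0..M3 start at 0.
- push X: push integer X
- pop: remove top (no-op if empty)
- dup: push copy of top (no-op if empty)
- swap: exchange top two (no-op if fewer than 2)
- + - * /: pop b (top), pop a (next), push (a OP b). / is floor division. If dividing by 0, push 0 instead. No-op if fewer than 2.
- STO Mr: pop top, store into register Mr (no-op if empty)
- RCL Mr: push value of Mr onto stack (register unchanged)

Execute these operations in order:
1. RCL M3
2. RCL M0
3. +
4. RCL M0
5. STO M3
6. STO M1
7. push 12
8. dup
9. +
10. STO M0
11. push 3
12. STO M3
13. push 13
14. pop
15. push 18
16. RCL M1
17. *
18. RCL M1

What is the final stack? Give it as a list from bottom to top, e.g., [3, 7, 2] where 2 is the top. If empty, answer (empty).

Answer: [0, 0]

Derivation:
After op 1 (RCL M3): stack=[0] mem=[0,0,0,0]
After op 2 (RCL M0): stack=[0,0] mem=[0,0,0,0]
After op 3 (+): stack=[0] mem=[0,0,0,0]
After op 4 (RCL M0): stack=[0,0] mem=[0,0,0,0]
After op 5 (STO M3): stack=[0] mem=[0,0,0,0]
After op 6 (STO M1): stack=[empty] mem=[0,0,0,0]
After op 7 (push 12): stack=[12] mem=[0,0,0,0]
After op 8 (dup): stack=[12,12] mem=[0,0,0,0]
After op 9 (+): stack=[24] mem=[0,0,0,0]
After op 10 (STO M0): stack=[empty] mem=[24,0,0,0]
After op 11 (push 3): stack=[3] mem=[24,0,0,0]
After op 12 (STO M3): stack=[empty] mem=[24,0,0,3]
After op 13 (push 13): stack=[13] mem=[24,0,0,3]
After op 14 (pop): stack=[empty] mem=[24,0,0,3]
After op 15 (push 18): stack=[18] mem=[24,0,0,3]
After op 16 (RCL M1): stack=[18,0] mem=[24,0,0,3]
After op 17 (*): stack=[0] mem=[24,0,0,3]
After op 18 (RCL M1): stack=[0,0] mem=[24,0,0,3]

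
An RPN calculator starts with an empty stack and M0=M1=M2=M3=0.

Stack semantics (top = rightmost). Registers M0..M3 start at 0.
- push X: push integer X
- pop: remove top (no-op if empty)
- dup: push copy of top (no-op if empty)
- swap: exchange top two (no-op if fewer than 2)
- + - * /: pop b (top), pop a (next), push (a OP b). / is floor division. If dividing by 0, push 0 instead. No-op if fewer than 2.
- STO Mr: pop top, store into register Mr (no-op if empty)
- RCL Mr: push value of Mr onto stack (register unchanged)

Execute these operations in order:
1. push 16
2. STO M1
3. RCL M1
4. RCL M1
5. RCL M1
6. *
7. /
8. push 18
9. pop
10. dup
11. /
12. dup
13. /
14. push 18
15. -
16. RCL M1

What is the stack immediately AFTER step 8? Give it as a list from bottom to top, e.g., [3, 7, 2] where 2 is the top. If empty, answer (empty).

After op 1 (push 16): stack=[16] mem=[0,0,0,0]
After op 2 (STO M1): stack=[empty] mem=[0,16,0,0]
After op 3 (RCL M1): stack=[16] mem=[0,16,0,0]
After op 4 (RCL M1): stack=[16,16] mem=[0,16,0,0]
After op 5 (RCL M1): stack=[16,16,16] mem=[0,16,0,0]
After op 6 (*): stack=[16,256] mem=[0,16,0,0]
After op 7 (/): stack=[0] mem=[0,16,0,0]
After op 8 (push 18): stack=[0,18] mem=[0,16,0,0]

[0, 18]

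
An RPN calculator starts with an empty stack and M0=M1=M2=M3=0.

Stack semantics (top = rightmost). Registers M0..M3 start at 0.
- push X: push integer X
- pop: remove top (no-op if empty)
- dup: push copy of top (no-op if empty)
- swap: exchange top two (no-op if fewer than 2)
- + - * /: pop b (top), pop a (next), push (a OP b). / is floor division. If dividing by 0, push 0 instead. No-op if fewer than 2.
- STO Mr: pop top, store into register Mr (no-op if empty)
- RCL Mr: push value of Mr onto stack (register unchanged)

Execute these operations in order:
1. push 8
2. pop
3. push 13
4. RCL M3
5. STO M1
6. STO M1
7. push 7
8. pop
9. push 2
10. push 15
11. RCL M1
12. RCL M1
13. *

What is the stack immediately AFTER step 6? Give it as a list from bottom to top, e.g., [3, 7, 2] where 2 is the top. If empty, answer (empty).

After op 1 (push 8): stack=[8] mem=[0,0,0,0]
After op 2 (pop): stack=[empty] mem=[0,0,0,0]
After op 3 (push 13): stack=[13] mem=[0,0,0,0]
After op 4 (RCL M3): stack=[13,0] mem=[0,0,0,0]
After op 5 (STO M1): stack=[13] mem=[0,0,0,0]
After op 6 (STO M1): stack=[empty] mem=[0,13,0,0]

(empty)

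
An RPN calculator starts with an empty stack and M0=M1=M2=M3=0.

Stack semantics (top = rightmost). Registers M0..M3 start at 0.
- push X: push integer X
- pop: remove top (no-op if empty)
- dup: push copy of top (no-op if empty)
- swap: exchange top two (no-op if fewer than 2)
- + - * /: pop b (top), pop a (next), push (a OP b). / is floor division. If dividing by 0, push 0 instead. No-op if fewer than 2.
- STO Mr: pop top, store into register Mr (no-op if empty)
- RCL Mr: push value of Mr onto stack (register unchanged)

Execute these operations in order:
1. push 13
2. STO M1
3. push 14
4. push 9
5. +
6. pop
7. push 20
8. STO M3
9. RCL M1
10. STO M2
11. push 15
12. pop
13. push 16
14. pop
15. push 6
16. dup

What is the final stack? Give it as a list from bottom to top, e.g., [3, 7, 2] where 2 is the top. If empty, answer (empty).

After op 1 (push 13): stack=[13] mem=[0,0,0,0]
After op 2 (STO M1): stack=[empty] mem=[0,13,0,0]
After op 3 (push 14): stack=[14] mem=[0,13,0,0]
After op 4 (push 9): stack=[14,9] mem=[0,13,0,0]
After op 5 (+): stack=[23] mem=[0,13,0,0]
After op 6 (pop): stack=[empty] mem=[0,13,0,0]
After op 7 (push 20): stack=[20] mem=[0,13,0,0]
After op 8 (STO M3): stack=[empty] mem=[0,13,0,20]
After op 9 (RCL M1): stack=[13] mem=[0,13,0,20]
After op 10 (STO M2): stack=[empty] mem=[0,13,13,20]
After op 11 (push 15): stack=[15] mem=[0,13,13,20]
After op 12 (pop): stack=[empty] mem=[0,13,13,20]
After op 13 (push 16): stack=[16] mem=[0,13,13,20]
After op 14 (pop): stack=[empty] mem=[0,13,13,20]
After op 15 (push 6): stack=[6] mem=[0,13,13,20]
After op 16 (dup): stack=[6,6] mem=[0,13,13,20]

Answer: [6, 6]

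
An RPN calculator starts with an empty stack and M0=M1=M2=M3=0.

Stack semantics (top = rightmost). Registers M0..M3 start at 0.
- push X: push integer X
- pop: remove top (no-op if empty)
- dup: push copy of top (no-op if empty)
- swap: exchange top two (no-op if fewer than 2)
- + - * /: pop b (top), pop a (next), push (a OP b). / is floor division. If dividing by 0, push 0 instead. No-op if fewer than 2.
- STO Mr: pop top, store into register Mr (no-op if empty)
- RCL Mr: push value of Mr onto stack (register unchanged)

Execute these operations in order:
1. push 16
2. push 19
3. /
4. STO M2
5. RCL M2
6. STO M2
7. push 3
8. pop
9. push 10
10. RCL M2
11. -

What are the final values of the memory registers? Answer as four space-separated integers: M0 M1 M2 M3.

Answer: 0 0 0 0

Derivation:
After op 1 (push 16): stack=[16] mem=[0,0,0,0]
After op 2 (push 19): stack=[16,19] mem=[0,0,0,0]
After op 3 (/): stack=[0] mem=[0,0,0,0]
After op 4 (STO M2): stack=[empty] mem=[0,0,0,0]
After op 5 (RCL M2): stack=[0] mem=[0,0,0,0]
After op 6 (STO M2): stack=[empty] mem=[0,0,0,0]
After op 7 (push 3): stack=[3] mem=[0,0,0,0]
After op 8 (pop): stack=[empty] mem=[0,0,0,0]
After op 9 (push 10): stack=[10] mem=[0,0,0,0]
After op 10 (RCL M2): stack=[10,0] mem=[0,0,0,0]
After op 11 (-): stack=[10] mem=[0,0,0,0]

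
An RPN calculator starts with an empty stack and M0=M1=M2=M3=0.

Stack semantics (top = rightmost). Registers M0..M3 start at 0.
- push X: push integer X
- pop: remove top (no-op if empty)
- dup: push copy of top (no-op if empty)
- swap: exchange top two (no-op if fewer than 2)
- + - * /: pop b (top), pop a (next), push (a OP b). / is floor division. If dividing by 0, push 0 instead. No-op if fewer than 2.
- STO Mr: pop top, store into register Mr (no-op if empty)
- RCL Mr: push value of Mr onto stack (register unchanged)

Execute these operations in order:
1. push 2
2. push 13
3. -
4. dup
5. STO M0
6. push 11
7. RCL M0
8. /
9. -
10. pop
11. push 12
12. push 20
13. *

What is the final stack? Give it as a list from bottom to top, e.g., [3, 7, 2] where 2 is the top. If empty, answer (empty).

Answer: [240]

Derivation:
After op 1 (push 2): stack=[2] mem=[0,0,0,0]
After op 2 (push 13): stack=[2,13] mem=[0,0,0,0]
After op 3 (-): stack=[-11] mem=[0,0,0,0]
After op 4 (dup): stack=[-11,-11] mem=[0,0,0,0]
After op 5 (STO M0): stack=[-11] mem=[-11,0,0,0]
After op 6 (push 11): stack=[-11,11] mem=[-11,0,0,0]
After op 7 (RCL M0): stack=[-11,11,-11] mem=[-11,0,0,0]
After op 8 (/): stack=[-11,-1] mem=[-11,0,0,0]
After op 9 (-): stack=[-10] mem=[-11,0,0,0]
After op 10 (pop): stack=[empty] mem=[-11,0,0,0]
After op 11 (push 12): stack=[12] mem=[-11,0,0,0]
After op 12 (push 20): stack=[12,20] mem=[-11,0,0,0]
After op 13 (*): stack=[240] mem=[-11,0,0,0]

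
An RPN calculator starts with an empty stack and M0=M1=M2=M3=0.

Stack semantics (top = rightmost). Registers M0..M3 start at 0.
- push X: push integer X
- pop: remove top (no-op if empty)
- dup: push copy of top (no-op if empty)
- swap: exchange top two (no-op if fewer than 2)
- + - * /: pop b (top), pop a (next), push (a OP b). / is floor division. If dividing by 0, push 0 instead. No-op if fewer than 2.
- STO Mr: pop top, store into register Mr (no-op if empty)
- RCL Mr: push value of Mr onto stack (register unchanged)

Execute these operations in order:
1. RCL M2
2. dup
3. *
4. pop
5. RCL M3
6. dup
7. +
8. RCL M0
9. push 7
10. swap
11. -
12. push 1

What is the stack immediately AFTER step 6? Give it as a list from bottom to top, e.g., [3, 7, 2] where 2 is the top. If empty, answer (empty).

After op 1 (RCL M2): stack=[0] mem=[0,0,0,0]
After op 2 (dup): stack=[0,0] mem=[0,0,0,0]
After op 3 (*): stack=[0] mem=[0,0,0,0]
After op 4 (pop): stack=[empty] mem=[0,0,0,0]
After op 5 (RCL M3): stack=[0] mem=[0,0,0,0]
After op 6 (dup): stack=[0,0] mem=[0,0,0,0]

[0, 0]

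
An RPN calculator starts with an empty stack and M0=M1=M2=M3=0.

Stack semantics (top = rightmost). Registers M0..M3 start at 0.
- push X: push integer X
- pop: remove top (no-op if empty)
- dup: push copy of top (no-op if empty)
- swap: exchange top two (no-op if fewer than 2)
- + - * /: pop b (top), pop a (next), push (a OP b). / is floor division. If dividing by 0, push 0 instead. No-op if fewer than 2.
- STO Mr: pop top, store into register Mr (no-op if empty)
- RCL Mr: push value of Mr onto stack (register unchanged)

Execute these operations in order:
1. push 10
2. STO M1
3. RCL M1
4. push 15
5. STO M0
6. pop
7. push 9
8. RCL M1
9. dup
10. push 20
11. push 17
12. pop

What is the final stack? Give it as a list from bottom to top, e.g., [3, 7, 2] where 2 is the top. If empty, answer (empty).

Answer: [9, 10, 10, 20]

Derivation:
After op 1 (push 10): stack=[10] mem=[0,0,0,0]
After op 2 (STO M1): stack=[empty] mem=[0,10,0,0]
After op 3 (RCL M1): stack=[10] mem=[0,10,0,0]
After op 4 (push 15): stack=[10,15] mem=[0,10,0,0]
After op 5 (STO M0): stack=[10] mem=[15,10,0,0]
After op 6 (pop): stack=[empty] mem=[15,10,0,0]
After op 7 (push 9): stack=[9] mem=[15,10,0,0]
After op 8 (RCL M1): stack=[9,10] mem=[15,10,0,0]
After op 9 (dup): stack=[9,10,10] mem=[15,10,0,0]
After op 10 (push 20): stack=[9,10,10,20] mem=[15,10,0,0]
After op 11 (push 17): stack=[9,10,10,20,17] mem=[15,10,0,0]
After op 12 (pop): stack=[9,10,10,20] mem=[15,10,0,0]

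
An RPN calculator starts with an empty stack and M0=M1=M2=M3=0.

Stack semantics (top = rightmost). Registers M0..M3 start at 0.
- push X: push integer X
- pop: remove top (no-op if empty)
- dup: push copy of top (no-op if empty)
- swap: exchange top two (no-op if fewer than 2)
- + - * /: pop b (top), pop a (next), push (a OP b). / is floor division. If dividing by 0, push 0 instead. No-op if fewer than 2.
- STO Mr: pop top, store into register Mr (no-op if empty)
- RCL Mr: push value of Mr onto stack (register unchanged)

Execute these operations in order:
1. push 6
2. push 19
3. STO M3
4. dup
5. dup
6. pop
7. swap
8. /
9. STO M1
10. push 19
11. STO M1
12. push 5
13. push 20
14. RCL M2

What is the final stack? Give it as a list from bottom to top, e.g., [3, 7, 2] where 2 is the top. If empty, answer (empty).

After op 1 (push 6): stack=[6] mem=[0,0,0,0]
After op 2 (push 19): stack=[6,19] mem=[0,0,0,0]
After op 3 (STO M3): stack=[6] mem=[0,0,0,19]
After op 4 (dup): stack=[6,6] mem=[0,0,0,19]
After op 5 (dup): stack=[6,6,6] mem=[0,0,0,19]
After op 6 (pop): stack=[6,6] mem=[0,0,0,19]
After op 7 (swap): stack=[6,6] mem=[0,0,0,19]
After op 8 (/): stack=[1] mem=[0,0,0,19]
After op 9 (STO M1): stack=[empty] mem=[0,1,0,19]
After op 10 (push 19): stack=[19] mem=[0,1,0,19]
After op 11 (STO M1): stack=[empty] mem=[0,19,0,19]
After op 12 (push 5): stack=[5] mem=[0,19,0,19]
After op 13 (push 20): stack=[5,20] mem=[0,19,0,19]
After op 14 (RCL M2): stack=[5,20,0] mem=[0,19,0,19]

Answer: [5, 20, 0]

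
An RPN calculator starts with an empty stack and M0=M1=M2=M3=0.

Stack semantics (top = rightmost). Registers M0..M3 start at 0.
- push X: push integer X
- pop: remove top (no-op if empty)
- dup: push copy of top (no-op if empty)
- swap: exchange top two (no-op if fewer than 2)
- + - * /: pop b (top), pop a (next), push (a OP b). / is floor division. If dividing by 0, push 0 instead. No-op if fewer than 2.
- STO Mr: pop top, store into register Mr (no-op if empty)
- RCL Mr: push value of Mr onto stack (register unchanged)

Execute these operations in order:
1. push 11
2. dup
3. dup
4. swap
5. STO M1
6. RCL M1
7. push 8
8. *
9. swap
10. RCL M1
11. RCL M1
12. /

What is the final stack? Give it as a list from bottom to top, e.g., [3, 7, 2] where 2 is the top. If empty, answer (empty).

After op 1 (push 11): stack=[11] mem=[0,0,0,0]
After op 2 (dup): stack=[11,11] mem=[0,0,0,0]
After op 3 (dup): stack=[11,11,11] mem=[0,0,0,0]
After op 4 (swap): stack=[11,11,11] mem=[0,0,0,0]
After op 5 (STO M1): stack=[11,11] mem=[0,11,0,0]
After op 6 (RCL M1): stack=[11,11,11] mem=[0,11,0,0]
After op 7 (push 8): stack=[11,11,11,8] mem=[0,11,0,0]
After op 8 (*): stack=[11,11,88] mem=[0,11,0,0]
After op 9 (swap): stack=[11,88,11] mem=[0,11,0,0]
After op 10 (RCL M1): stack=[11,88,11,11] mem=[0,11,0,0]
After op 11 (RCL M1): stack=[11,88,11,11,11] mem=[0,11,0,0]
After op 12 (/): stack=[11,88,11,1] mem=[0,11,0,0]

Answer: [11, 88, 11, 1]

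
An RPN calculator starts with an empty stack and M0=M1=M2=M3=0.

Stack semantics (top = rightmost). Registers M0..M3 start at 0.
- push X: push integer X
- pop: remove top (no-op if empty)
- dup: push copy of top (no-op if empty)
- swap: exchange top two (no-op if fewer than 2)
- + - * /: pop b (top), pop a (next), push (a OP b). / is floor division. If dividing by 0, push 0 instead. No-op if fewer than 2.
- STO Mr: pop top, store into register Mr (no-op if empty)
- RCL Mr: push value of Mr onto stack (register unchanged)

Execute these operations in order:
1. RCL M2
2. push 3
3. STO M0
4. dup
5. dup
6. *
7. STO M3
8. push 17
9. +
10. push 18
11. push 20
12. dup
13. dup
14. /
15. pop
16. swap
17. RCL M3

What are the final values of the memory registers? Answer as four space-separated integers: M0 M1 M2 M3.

Answer: 3 0 0 0

Derivation:
After op 1 (RCL M2): stack=[0] mem=[0,0,0,0]
After op 2 (push 3): stack=[0,3] mem=[0,0,0,0]
After op 3 (STO M0): stack=[0] mem=[3,0,0,0]
After op 4 (dup): stack=[0,0] mem=[3,0,0,0]
After op 5 (dup): stack=[0,0,0] mem=[3,0,0,0]
After op 6 (*): stack=[0,0] mem=[3,0,0,0]
After op 7 (STO M3): stack=[0] mem=[3,0,0,0]
After op 8 (push 17): stack=[0,17] mem=[3,0,0,0]
After op 9 (+): stack=[17] mem=[3,0,0,0]
After op 10 (push 18): stack=[17,18] mem=[3,0,0,0]
After op 11 (push 20): stack=[17,18,20] mem=[3,0,0,0]
After op 12 (dup): stack=[17,18,20,20] mem=[3,0,0,0]
After op 13 (dup): stack=[17,18,20,20,20] mem=[3,0,0,0]
After op 14 (/): stack=[17,18,20,1] mem=[3,0,0,0]
After op 15 (pop): stack=[17,18,20] mem=[3,0,0,0]
After op 16 (swap): stack=[17,20,18] mem=[3,0,0,0]
After op 17 (RCL M3): stack=[17,20,18,0] mem=[3,0,0,0]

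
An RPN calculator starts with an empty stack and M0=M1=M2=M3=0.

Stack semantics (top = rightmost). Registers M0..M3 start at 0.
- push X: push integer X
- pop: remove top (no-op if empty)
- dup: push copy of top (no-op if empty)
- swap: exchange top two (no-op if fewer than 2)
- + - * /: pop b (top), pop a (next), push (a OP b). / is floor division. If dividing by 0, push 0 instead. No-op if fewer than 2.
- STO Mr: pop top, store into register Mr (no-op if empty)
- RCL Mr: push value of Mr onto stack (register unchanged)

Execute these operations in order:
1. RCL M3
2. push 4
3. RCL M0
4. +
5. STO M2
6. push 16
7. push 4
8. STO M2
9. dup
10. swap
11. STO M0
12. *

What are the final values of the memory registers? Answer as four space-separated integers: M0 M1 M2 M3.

Answer: 16 0 4 0

Derivation:
After op 1 (RCL M3): stack=[0] mem=[0,0,0,0]
After op 2 (push 4): stack=[0,4] mem=[0,0,0,0]
After op 3 (RCL M0): stack=[0,4,0] mem=[0,0,0,0]
After op 4 (+): stack=[0,4] mem=[0,0,0,0]
After op 5 (STO M2): stack=[0] mem=[0,0,4,0]
After op 6 (push 16): stack=[0,16] mem=[0,0,4,0]
After op 7 (push 4): stack=[0,16,4] mem=[0,0,4,0]
After op 8 (STO M2): stack=[0,16] mem=[0,0,4,0]
After op 9 (dup): stack=[0,16,16] mem=[0,0,4,0]
After op 10 (swap): stack=[0,16,16] mem=[0,0,4,0]
After op 11 (STO M0): stack=[0,16] mem=[16,0,4,0]
After op 12 (*): stack=[0] mem=[16,0,4,0]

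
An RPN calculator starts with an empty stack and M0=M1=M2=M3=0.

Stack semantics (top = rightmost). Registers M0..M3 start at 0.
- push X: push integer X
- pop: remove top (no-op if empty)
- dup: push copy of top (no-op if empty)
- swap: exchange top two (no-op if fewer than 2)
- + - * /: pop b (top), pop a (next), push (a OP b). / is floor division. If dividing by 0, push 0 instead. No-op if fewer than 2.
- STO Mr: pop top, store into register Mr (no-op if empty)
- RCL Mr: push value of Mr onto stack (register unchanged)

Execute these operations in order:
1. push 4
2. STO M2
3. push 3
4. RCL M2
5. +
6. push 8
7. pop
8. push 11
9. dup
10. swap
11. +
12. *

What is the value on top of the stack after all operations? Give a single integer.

After op 1 (push 4): stack=[4] mem=[0,0,0,0]
After op 2 (STO M2): stack=[empty] mem=[0,0,4,0]
After op 3 (push 3): stack=[3] mem=[0,0,4,0]
After op 4 (RCL M2): stack=[3,4] mem=[0,0,4,0]
After op 5 (+): stack=[7] mem=[0,0,4,0]
After op 6 (push 8): stack=[7,8] mem=[0,0,4,0]
After op 7 (pop): stack=[7] mem=[0,0,4,0]
After op 8 (push 11): stack=[7,11] mem=[0,0,4,0]
After op 9 (dup): stack=[7,11,11] mem=[0,0,4,0]
After op 10 (swap): stack=[7,11,11] mem=[0,0,4,0]
After op 11 (+): stack=[7,22] mem=[0,0,4,0]
After op 12 (*): stack=[154] mem=[0,0,4,0]

Answer: 154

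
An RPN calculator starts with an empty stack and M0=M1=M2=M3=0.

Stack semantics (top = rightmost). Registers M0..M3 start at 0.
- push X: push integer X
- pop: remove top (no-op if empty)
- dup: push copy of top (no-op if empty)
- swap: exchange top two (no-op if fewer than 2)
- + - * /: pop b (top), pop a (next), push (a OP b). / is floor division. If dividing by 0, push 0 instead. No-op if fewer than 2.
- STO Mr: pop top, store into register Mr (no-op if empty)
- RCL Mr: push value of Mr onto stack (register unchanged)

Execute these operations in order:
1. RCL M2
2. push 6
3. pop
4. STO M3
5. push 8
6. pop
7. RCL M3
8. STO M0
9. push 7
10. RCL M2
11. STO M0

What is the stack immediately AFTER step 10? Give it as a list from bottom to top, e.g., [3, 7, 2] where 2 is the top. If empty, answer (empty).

After op 1 (RCL M2): stack=[0] mem=[0,0,0,0]
After op 2 (push 6): stack=[0,6] mem=[0,0,0,0]
After op 3 (pop): stack=[0] mem=[0,0,0,0]
After op 4 (STO M3): stack=[empty] mem=[0,0,0,0]
After op 5 (push 8): stack=[8] mem=[0,0,0,0]
After op 6 (pop): stack=[empty] mem=[0,0,0,0]
After op 7 (RCL M3): stack=[0] mem=[0,0,0,0]
After op 8 (STO M0): stack=[empty] mem=[0,0,0,0]
After op 9 (push 7): stack=[7] mem=[0,0,0,0]
After op 10 (RCL M2): stack=[7,0] mem=[0,0,0,0]

[7, 0]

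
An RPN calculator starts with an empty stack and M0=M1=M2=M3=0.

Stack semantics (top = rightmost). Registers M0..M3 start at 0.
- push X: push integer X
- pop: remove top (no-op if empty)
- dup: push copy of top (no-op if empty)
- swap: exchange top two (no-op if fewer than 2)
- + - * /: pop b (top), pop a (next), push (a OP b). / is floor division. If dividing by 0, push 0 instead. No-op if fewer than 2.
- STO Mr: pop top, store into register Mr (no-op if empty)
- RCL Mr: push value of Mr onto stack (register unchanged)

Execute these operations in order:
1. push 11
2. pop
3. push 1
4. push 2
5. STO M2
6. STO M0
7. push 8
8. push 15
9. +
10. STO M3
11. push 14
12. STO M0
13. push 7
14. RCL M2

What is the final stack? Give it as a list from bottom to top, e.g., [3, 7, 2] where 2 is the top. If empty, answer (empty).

Answer: [7, 2]

Derivation:
After op 1 (push 11): stack=[11] mem=[0,0,0,0]
After op 2 (pop): stack=[empty] mem=[0,0,0,0]
After op 3 (push 1): stack=[1] mem=[0,0,0,0]
After op 4 (push 2): stack=[1,2] mem=[0,0,0,0]
After op 5 (STO M2): stack=[1] mem=[0,0,2,0]
After op 6 (STO M0): stack=[empty] mem=[1,0,2,0]
After op 7 (push 8): stack=[8] mem=[1,0,2,0]
After op 8 (push 15): stack=[8,15] mem=[1,0,2,0]
After op 9 (+): stack=[23] mem=[1,0,2,0]
After op 10 (STO M3): stack=[empty] mem=[1,0,2,23]
After op 11 (push 14): stack=[14] mem=[1,0,2,23]
After op 12 (STO M0): stack=[empty] mem=[14,0,2,23]
After op 13 (push 7): stack=[7] mem=[14,0,2,23]
After op 14 (RCL M2): stack=[7,2] mem=[14,0,2,23]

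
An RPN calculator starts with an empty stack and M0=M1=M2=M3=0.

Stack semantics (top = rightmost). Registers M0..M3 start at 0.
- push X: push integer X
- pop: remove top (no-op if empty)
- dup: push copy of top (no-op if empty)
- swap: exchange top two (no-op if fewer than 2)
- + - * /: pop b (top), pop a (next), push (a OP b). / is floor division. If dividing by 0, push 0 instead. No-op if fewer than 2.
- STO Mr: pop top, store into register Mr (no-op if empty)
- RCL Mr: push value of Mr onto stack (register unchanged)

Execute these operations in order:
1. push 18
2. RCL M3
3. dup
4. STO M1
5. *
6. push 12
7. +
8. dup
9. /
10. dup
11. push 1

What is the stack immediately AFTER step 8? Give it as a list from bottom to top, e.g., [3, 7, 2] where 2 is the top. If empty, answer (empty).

After op 1 (push 18): stack=[18] mem=[0,0,0,0]
After op 2 (RCL M3): stack=[18,0] mem=[0,0,0,0]
After op 3 (dup): stack=[18,0,0] mem=[0,0,0,0]
After op 4 (STO M1): stack=[18,0] mem=[0,0,0,0]
After op 5 (*): stack=[0] mem=[0,0,0,0]
After op 6 (push 12): stack=[0,12] mem=[0,0,0,0]
After op 7 (+): stack=[12] mem=[0,0,0,0]
After op 8 (dup): stack=[12,12] mem=[0,0,0,0]

[12, 12]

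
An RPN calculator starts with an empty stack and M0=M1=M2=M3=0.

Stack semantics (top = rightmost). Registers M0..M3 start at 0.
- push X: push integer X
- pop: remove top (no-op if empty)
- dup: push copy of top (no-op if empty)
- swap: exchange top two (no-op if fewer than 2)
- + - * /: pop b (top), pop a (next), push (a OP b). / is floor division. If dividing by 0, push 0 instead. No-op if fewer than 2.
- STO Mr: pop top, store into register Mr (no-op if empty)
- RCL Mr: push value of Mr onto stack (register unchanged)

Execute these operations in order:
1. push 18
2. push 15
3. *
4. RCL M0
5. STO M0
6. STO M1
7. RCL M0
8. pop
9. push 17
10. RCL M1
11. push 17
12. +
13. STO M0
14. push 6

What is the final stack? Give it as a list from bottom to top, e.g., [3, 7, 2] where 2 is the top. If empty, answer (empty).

After op 1 (push 18): stack=[18] mem=[0,0,0,0]
After op 2 (push 15): stack=[18,15] mem=[0,0,0,0]
After op 3 (*): stack=[270] mem=[0,0,0,0]
After op 4 (RCL M0): stack=[270,0] mem=[0,0,0,0]
After op 5 (STO M0): stack=[270] mem=[0,0,0,0]
After op 6 (STO M1): stack=[empty] mem=[0,270,0,0]
After op 7 (RCL M0): stack=[0] mem=[0,270,0,0]
After op 8 (pop): stack=[empty] mem=[0,270,0,0]
After op 9 (push 17): stack=[17] mem=[0,270,0,0]
After op 10 (RCL M1): stack=[17,270] mem=[0,270,0,0]
After op 11 (push 17): stack=[17,270,17] mem=[0,270,0,0]
After op 12 (+): stack=[17,287] mem=[0,270,0,0]
After op 13 (STO M0): stack=[17] mem=[287,270,0,0]
After op 14 (push 6): stack=[17,6] mem=[287,270,0,0]

Answer: [17, 6]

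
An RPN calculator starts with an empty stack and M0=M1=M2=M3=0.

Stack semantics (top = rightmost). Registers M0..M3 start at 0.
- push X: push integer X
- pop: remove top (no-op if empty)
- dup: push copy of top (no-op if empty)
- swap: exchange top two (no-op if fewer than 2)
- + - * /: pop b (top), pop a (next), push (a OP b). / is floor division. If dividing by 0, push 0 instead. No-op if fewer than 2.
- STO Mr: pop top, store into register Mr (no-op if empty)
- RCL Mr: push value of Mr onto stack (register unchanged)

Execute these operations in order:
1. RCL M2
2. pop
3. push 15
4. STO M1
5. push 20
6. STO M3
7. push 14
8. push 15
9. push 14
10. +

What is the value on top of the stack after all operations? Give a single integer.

Answer: 29

Derivation:
After op 1 (RCL M2): stack=[0] mem=[0,0,0,0]
After op 2 (pop): stack=[empty] mem=[0,0,0,0]
After op 3 (push 15): stack=[15] mem=[0,0,0,0]
After op 4 (STO M1): stack=[empty] mem=[0,15,0,0]
After op 5 (push 20): stack=[20] mem=[0,15,0,0]
After op 6 (STO M3): stack=[empty] mem=[0,15,0,20]
After op 7 (push 14): stack=[14] mem=[0,15,0,20]
After op 8 (push 15): stack=[14,15] mem=[0,15,0,20]
After op 9 (push 14): stack=[14,15,14] mem=[0,15,0,20]
After op 10 (+): stack=[14,29] mem=[0,15,0,20]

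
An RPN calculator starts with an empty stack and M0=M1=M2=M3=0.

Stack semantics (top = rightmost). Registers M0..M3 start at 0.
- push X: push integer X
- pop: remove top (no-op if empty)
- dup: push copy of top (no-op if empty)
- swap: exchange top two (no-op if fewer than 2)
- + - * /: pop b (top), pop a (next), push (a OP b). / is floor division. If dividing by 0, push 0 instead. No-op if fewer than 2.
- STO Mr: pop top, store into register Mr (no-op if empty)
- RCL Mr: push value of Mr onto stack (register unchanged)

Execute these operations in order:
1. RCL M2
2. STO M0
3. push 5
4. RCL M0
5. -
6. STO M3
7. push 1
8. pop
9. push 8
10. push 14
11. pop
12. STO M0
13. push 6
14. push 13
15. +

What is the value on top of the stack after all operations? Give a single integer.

After op 1 (RCL M2): stack=[0] mem=[0,0,0,0]
After op 2 (STO M0): stack=[empty] mem=[0,0,0,0]
After op 3 (push 5): stack=[5] mem=[0,0,0,0]
After op 4 (RCL M0): stack=[5,0] mem=[0,0,0,0]
After op 5 (-): stack=[5] mem=[0,0,0,0]
After op 6 (STO M3): stack=[empty] mem=[0,0,0,5]
After op 7 (push 1): stack=[1] mem=[0,0,0,5]
After op 8 (pop): stack=[empty] mem=[0,0,0,5]
After op 9 (push 8): stack=[8] mem=[0,0,0,5]
After op 10 (push 14): stack=[8,14] mem=[0,0,0,5]
After op 11 (pop): stack=[8] mem=[0,0,0,5]
After op 12 (STO M0): stack=[empty] mem=[8,0,0,5]
After op 13 (push 6): stack=[6] mem=[8,0,0,5]
After op 14 (push 13): stack=[6,13] mem=[8,0,0,5]
After op 15 (+): stack=[19] mem=[8,0,0,5]

Answer: 19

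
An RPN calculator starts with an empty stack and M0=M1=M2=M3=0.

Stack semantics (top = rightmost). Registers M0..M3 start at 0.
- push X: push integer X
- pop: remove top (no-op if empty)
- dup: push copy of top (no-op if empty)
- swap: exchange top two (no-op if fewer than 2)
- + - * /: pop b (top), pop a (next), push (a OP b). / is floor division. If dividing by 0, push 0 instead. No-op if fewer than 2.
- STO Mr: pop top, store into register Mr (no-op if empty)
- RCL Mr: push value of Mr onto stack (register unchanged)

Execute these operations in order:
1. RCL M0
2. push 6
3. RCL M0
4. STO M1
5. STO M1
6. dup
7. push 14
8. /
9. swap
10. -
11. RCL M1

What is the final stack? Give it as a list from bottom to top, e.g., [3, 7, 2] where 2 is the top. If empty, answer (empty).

Answer: [0, 6]

Derivation:
After op 1 (RCL M0): stack=[0] mem=[0,0,0,0]
After op 2 (push 6): stack=[0,6] mem=[0,0,0,0]
After op 3 (RCL M0): stack=[0,6,0] mem=[0,0,0,0]
After op 4 (STO M1): stack=[0,6] mem=[0,0,0,0]
After op 5 (STO M1): stack=[0] mem=[0,6,0,0]
After op 6 (dup): stack=[0,0] mem=[0,6,0,0]
After op 7 (push 14): stack=[0,0,14] mem=[0,6,0,0]
After op 8 (/): stack=[0,0] mem=[0,6,0,0]
After op 9 (swap): stack=[0,0] mem=[0,6,0,0]
After op 10 (-): stack=[0] mem=[0,6,0,0]
After op 11 (RCL M1): stack=[0,6] mem=[0,6,0,0]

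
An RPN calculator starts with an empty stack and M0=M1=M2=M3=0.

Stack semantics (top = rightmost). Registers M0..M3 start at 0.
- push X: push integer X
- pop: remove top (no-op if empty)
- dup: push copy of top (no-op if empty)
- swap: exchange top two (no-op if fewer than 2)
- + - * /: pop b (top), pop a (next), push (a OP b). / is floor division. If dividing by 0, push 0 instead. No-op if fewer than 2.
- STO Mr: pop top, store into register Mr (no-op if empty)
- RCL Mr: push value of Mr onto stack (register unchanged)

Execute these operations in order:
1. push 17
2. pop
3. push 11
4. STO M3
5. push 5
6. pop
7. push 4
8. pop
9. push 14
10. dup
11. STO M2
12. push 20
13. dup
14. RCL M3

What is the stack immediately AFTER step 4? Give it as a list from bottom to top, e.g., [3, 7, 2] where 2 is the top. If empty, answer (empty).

After op 1 (push 17): stack=[17] mem=[0,0,0,0]
After op 2 (pop): stack=[empty] mem=[0,0,0,0]
After op 3 (push 11): stack=[11] mem=[0,0,0,0]
After op 4 (STO M3): stack=[empty] mem=[0,0,0,11]

(empty)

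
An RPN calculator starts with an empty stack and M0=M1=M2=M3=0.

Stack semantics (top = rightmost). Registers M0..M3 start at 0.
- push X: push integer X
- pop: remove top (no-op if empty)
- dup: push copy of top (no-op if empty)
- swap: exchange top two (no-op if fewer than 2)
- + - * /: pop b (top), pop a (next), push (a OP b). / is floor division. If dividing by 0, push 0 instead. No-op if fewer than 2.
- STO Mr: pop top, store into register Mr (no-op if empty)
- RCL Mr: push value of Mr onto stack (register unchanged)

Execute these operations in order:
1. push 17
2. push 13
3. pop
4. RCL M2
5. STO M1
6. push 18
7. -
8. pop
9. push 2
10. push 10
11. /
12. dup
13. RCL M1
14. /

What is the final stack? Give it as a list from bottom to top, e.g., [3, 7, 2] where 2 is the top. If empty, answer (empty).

Answer: [0, 0]

Derivation:
After op 1 (push 17): stack=[17] mem=[0,0,0,0]
After op 2 (push 13): stack=[17,13] mem=[0,0,0,0]
After op 3 (pop): stack=[17] mem=[0,0,0,0]
After op 4 (RCL M2): stack=[17,0] mem=[0,0,0,0]
After op 5 (STO M1): stack=[17] mem=[0,0,0,0]
After op 6 (push 18): stack=[17,18] mem=[0,0,0,0]
After op 7 (-): stack=[-1] mem=[0,0,0,0]
After op 8 (pop): stack=[empty] mem=[0,0,0,0]
After op 9 (push 2): stack=[2] mem=[0,0,0,0]
After op 10 (push 10): stack=[2,10] mem=[0,0,0,0]
After op 11 (/): stack=[0] mem=[0,0,0,0]
After op 12 (dup): stack=[0,0] mem=[0,0,0,0]
After op 13 (RCL M1): stack=[0,0,0] mem=[0,0,0,0]
After op 14 (/): stack=[0,0] mem=[0,0,0,0]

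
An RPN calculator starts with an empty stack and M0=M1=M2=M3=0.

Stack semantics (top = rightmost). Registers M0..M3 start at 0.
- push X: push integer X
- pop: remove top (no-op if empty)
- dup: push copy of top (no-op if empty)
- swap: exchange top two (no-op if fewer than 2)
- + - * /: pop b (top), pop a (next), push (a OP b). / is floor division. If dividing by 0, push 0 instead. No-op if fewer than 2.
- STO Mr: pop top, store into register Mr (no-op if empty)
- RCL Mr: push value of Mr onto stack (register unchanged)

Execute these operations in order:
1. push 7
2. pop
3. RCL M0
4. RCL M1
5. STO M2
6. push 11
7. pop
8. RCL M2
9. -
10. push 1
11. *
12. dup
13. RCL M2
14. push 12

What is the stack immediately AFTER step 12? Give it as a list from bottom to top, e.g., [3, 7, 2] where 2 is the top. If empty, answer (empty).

After op 1 (push 7): stack=[7] mem=[0,0,0,0]
After op 2 (pop): stack=[empty] mem=[0,0,0,0]
After op 3 (RCL M0): stack=[0] mem=[0,0,0,0]
After op 4 (RCL M1): stack=[0,0] mem=[0,0,0,0]
After op 5 (STO M2): stack=[0] mem=[0,0,0,0]
After op 6 (push 11): stack=[0,11] mem=[0,0,0,0]
After op 7 (pop): stack=[0] mem=[0,0,0,0]
After op 8 (RCL M2): stack=[0,0] mem=[0,0,0,0]
After op 9 (-): stack=[0] mem=[0,0,0,0]
After op 10 (push 1): stack=[0,1] mem=[0,0,0,0]
After op 11 (*): stack=[0] mem=[0,0,0,0]
After op 12 (dup): stack=[0,0] mem=[0,0,0,0]

[0, 0]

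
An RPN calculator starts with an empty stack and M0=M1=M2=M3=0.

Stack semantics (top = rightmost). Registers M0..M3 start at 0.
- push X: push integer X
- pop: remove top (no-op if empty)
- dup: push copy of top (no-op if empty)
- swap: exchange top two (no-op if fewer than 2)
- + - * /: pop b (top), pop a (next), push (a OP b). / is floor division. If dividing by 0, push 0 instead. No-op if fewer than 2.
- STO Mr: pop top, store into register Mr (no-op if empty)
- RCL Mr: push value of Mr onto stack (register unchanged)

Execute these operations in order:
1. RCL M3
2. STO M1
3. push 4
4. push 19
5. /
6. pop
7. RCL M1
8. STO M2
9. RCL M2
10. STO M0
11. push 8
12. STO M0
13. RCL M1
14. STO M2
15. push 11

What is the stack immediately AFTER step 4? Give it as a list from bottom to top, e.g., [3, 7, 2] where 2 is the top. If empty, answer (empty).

After op 1 (RCL M3): stack=[0] mem=[0,0,0,0]
After op 2 (STO M1): stack=[empty] mem=[0,0,0,0]
After op 3 (push 4): stack=[4] mem=[0,0,0,0]
After op 4 (push 19): stack=[4,19] mem=[0,0,0,0]

[4, 19]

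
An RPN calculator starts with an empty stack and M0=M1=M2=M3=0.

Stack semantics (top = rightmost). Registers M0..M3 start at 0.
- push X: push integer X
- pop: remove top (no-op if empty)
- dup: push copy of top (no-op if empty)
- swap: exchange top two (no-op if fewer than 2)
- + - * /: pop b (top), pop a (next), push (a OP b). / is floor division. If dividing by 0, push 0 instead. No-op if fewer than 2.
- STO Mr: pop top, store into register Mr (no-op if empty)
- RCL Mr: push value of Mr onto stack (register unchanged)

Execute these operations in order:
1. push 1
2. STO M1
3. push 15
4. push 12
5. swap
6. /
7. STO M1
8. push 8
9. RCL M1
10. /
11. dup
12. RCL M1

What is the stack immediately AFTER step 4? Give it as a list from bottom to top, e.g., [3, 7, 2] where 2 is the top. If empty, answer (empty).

After op 1 (push 1): stack=[1] mem=[0,0,0,0]
After op 2 (STO M1): stack=[empty] mem=[0,1,0,0]
After op 3 (push 15): stack=[15] mem=[0,1,0,0]
After op 4 (push 12): stack=[15,12] mem=[0,1,0,0]

[15, 12]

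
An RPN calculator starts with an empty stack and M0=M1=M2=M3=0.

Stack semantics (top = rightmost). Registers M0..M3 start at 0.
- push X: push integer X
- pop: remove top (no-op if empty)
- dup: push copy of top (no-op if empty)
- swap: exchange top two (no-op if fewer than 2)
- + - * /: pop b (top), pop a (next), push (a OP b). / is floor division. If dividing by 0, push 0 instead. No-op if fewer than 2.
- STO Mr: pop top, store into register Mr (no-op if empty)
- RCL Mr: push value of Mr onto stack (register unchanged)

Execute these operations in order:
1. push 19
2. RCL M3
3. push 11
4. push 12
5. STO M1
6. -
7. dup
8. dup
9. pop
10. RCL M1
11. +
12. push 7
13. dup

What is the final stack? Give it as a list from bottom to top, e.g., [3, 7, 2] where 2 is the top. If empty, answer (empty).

After op 1 (push 19): stack=[19] mem=[0,0,0,0]
After op 2 (RCL M3): stack=[19,0] mem=[0,0,0,0]
After op 3 (push 11): stack=[19,0,11] mem=[0,0,0,0]
After op 4 (push 12): stack=[19,0,11,12] mem=[0,0,0,0]
After op 5 (STO M1): stack=[19,0,11] mem=[0,12,0,0]
After op 6 (-): stack=[19,-11] mem=[0,12,0,0]
After op 7 (dup): stack=[19,-11,-11] mem=[0,12,0,0]
After op 8 (dup): stack=[19,-11,-11,-11] mem=[0,12,0,0]
After op 9 (pop): stack=[19,-11,-11] mem=[0,12,0,0]
After op 10 (RCL M1): stack=[19,-11,-11,12] mem=[0,12,0,0]
After op 11 (+): stack=[19,-11,1] mem=[0,12,0,0]
After op 12 (push 7): stack=[19,-11,1,7] mem=[0,12,0,0]
After op 13 (dup): stack=[19,-11,1,7,7] mem=[0,12,0,0]

Answer: [19, -11, 1, 7, 7]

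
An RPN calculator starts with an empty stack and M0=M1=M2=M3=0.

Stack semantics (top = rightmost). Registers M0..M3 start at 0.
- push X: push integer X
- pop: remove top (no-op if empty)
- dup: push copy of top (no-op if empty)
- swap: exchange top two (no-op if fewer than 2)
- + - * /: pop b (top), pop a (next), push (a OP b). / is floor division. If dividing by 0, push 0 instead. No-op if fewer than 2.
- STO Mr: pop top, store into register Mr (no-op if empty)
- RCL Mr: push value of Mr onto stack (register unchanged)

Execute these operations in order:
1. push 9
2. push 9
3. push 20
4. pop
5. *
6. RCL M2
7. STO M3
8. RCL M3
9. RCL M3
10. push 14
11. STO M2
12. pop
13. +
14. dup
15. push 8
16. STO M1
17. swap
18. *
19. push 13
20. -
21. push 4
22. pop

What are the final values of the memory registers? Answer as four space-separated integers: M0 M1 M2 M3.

Answer: 0 8 14 0

Derivation:
After op 1 (push 9): stack=[9] mem=[0,0,0,0]
After op 2 (push 9): stack=[9,9] mem=[0,0,0,0]
After op 3 (push 20): stack=[9,9,20] mem=[0,0,0,0]
After op 4 (pop): stack=[9,9] mem=[0,0,0,0]
After op 5 (*): stack=[81] mem=[0,0,0,0]
After op 6 (RCL M2): stack=[81,0] mem=[0,0,0,0]
After op 7 (STO M3): stack=[81] mem=[0,0,0,0]
After op 8 (RCL M3): stack=[81,0] mem=[0,0,0,0]
After op 9 (RCL M3): stack=[81,0,0] mem=[0,0,0,0]
After op 10 (push 14): stack=[81,0,0,14] mem=[0,0,0,0]
After op 11 (STO M2): stack=[81,0,0] mem=[0,0,14,0]
After op 12 (pop): stack=[81,0] mem=[0,0,14,0]
After op 13 (+): stack=[81] mem=[0,0,14,0]
After op 14 (dup): stack=[81,81] mem=[0,0,14,0]
After op 15 (push 8): stack=[81,81,8] mem=[0,0,14,0]
After op 16 (STO M1): stack=[81,81] mem=[0,8,14,0]
After op 17 (swap): stack=[81,81] mem=[0,8,14,0]
After op 18 (*): stack=[6561] mem=[0,8,14,0]
After op 19 (push 13): stack=[6561,13] mem=[0,8,14,0]
After op 20 (-): stack=[6548] mem=[0,8,14,0]
After op 21 (push 4): stack=[6548,4] mem=[0,8,14,0]
After op 22 (pop): stack=[6548] mem=[0,8,14,0]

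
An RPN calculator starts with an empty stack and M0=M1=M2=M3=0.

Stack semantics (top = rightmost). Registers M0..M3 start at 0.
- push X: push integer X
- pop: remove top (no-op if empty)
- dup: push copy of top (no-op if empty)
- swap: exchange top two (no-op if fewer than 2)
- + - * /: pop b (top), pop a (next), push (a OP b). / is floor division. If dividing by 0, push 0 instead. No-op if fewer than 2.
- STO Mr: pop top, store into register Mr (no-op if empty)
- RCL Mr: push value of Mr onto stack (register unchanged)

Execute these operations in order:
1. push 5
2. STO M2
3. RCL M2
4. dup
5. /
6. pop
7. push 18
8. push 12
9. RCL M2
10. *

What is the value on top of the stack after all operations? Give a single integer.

After op 1 (push 5): stack=[5] mem=[0,0,0,0]
After op 2 (STO M2): stack=[empty] mem=[0,0,5,0]
After op 3 (RCL M2): stack=[5] mem=[0,0,5,0]
After op 4 (dup): stack=[5,5] mem=[0,0,5,0]
After op 5 (/): stack=[1] mem=[0,0,5,0]
After op 6 (pop): stack=[empty] mem=[0,0,5,0]
After op 7 (push 18): stack=[18] mem=[0,0,5,0]
After op 8 (push 12): stack=[18,12] mem=[0,0,5,0]
After op 9 (RCL M2): stack=[18,12,5] mem=[0,0,5,0]
After op 10 (*): stack=[18,60] mem=[0,0,5,0]

Answer: 60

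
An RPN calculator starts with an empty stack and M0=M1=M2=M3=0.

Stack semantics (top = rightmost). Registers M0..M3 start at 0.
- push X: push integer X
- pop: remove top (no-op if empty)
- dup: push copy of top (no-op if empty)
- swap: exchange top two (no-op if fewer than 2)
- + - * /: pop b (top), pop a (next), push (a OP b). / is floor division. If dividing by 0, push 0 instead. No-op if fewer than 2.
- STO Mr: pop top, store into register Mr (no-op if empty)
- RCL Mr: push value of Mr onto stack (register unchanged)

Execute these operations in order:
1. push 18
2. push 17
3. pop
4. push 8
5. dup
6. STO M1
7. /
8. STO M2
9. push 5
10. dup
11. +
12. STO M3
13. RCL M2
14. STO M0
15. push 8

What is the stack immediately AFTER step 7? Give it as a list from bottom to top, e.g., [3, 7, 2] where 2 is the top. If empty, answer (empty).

After op 1 (push 18): stack=[18] mem=[0,0,0,0]
After op 2 (push 17): stack=[18,17] mem=[0,0,0,0]
After op 3 (pop): stack=[18] mem=[0,0,0,0]
After op 4 (push 8): stack=[18,8] mem=[0,0,0,0]
After op 5 (dup): stack=[18,8,8] mem=[0,0,0,0]
After op 6 (STO M1): stack=[18,8] mem=[0,8,0,0]
After op 7 (/): stack=[2] mem=[0,8,0,0]

[2]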